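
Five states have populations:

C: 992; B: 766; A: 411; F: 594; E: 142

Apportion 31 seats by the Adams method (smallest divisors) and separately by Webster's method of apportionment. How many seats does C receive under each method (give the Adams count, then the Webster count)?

Adams: C 10, B 8, A 5, F 6, E 2.
Webster: C 11, B 8, A 4, F 6, E 2.
C gets 10 under Adams and 11 under Webster.

10 and 11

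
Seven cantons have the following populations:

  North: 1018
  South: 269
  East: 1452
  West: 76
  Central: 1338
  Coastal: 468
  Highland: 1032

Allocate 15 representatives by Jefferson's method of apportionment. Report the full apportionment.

Standard divisor 5653/15 ≈ 376.867; standard quotas: North 2.701, South 0.714, East 3.853, West 0.202, Central 3.550, Coastal 1.242, Highland 2.738.
Rounding down gives 2, 0, 3, 0, 3, 1, 2 = 11 seats, so the divisor must be adjusted.
With modified divisor 300: modified quotas North 3.393, South 0.897, East 4.840, West 0.253, Central 4.460, Coastal 1.560, Highland 3.440.
Rounding down: North 3, South 0, East 4, West 0, Central 4, Coastal 1, Highland 3 (total 15).

North=3, South=0, East=4, West=0, Central=4, Coastal=1, Highland=3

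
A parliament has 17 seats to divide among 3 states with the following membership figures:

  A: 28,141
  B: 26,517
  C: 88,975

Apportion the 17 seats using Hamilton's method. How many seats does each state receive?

Total 143633; standard divisor 143633/17 = 8449.
Standard quotas: A 3.3307, B 3.1385, C 10.5308.
Lower quotas: A 3, B 3, C 10 (sum 16, leaving 1 seat).
Remainders in descending order: C 0.5308, A 0.3307, B 0.1385.
The surplus seat goes to C.

A 3, B 3, C 11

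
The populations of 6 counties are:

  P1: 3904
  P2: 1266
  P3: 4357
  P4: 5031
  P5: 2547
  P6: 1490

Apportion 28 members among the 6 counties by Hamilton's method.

The standard divisor is 18595/28 ≈ 664.107.
Standard quotas: P1 5.8786, P2 1.9063, P3 6.5607, P4 7.5756, P5 3.8352, P6 2.2436.
Lower quotas: P1 5, P2 1, P3 6, P4 7, P5 3, P6 2 (sum 24, leaving 4 seats).
Remainders in descending order: P2 0.9063, P1 0.8786, P5 0.8352, P4 0.5756, P3 0.5607, P6 0.2436.
Largest remainders: P2, P1, P5, P4 receive the extra seats.

P1: 6, P2: 2, P3: 6, P4: 8, P5: 4, P6: 2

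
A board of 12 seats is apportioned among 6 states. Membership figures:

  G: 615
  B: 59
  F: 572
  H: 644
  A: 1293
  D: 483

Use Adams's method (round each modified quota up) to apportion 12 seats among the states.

Standard divisor 3666/12 ≈ 305.5; standard quotas: G 2.013, B 0.193, F 1.872, H 2.108, A 4.232, D 1.581.
Rounding up gives 3, 1, 2, 3, 5, 2 = 16 seats, so the divisor must be adjusted.
With modified divisor 460: modified quotas G 1.337, B 0.128, F 1.243, H 1.400, A 2.811, D 1.050.
Rounding up: G 2, B 1, F 2, H 2, A 3, D 2 (total 12).

G 2; B 1; F 2; H 2; A 3; D 2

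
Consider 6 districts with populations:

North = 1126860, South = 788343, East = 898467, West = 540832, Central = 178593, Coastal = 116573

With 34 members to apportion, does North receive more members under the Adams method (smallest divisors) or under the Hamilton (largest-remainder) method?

Hamilton

Adams: North 10, South 7, East 8, West 5, Central 2, Coastal 2.
Hamilton: North 11, South 7, East 8, West 5, Central 2, Coastal 1.
North gets 10 under Adams and 11 under Hamilton.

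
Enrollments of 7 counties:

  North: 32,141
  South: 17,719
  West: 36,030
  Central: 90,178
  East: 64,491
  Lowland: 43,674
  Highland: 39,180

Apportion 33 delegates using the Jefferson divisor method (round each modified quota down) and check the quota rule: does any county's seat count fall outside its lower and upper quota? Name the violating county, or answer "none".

none

Standard quotas: North 3.280, South 1.808, West 3.676, Central 9.201, East 6.580, Lowland 4.456, Highland 3.998.
Jefferson allocation: North 3, South 1, West 4, Central 10, East 7, Lowland 4, Highland 4.
Every allocation lies between the lower and upper quota.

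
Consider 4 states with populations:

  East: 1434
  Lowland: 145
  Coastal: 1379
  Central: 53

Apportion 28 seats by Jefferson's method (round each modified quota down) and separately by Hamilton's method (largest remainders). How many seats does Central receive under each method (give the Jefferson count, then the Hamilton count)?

Jefferson: East 14, Lowland 1, Coastal 13, Central 0.
Hamilton: East 13, Lowland 1, Coastal 13, Central 1.
Central gets 0 under Jefferson and 1 under Hamilton.

0 and 1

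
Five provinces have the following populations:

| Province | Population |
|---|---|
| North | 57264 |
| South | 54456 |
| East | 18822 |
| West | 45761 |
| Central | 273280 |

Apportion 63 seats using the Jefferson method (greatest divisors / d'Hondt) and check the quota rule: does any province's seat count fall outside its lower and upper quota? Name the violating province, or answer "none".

Standard quotas: North 8.024, South 7.631, East 2.638, West 6.412, Central 38.295.
Jefferson allocation: North 8, South 7, East 2, West 6, Central 40.
Central has quota 38.295 (lower 38, upper 39) but receives 40 — outside the quota interval.

Central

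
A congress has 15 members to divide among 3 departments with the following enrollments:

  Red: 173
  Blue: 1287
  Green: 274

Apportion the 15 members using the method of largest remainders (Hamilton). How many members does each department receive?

Standard divisor: 1734 ÷ 15 ≈ 115.6.
Standard quotas: Red 1.497, Blue 11.133, Green 2.370.
Lower quotas: Red 1, Blue 11, Green 2 (sum 14, leaving 1 seat).
Remainders in descending order: Red 0.497, Green 0.370, Blue 0.133.
The surplus seat goes to Red.

Red 2, Blue 11, Green 2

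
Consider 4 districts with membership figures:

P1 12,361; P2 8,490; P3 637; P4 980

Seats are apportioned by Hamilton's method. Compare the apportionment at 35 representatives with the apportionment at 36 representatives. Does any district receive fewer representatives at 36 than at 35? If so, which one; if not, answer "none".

At 35 seats: P1 19, P2 13, P3 1, P4 2.
At 36 seats: P1 20, P2 14, P3 1, P4 1.
P4 drops from 2 to 1.

P4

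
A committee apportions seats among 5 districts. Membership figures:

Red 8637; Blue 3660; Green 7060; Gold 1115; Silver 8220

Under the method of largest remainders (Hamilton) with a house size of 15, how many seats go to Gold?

1

Standard divisor: 28692 ÷ 15 ≈ 1912.8.
Standard quotas: Red 4.5154, Blue 1.9134, Green 3.6909, Gold 0.5829, Silver 4.2974.
Lower quotas: Red 4, Blue 1, Green 3, Gold 0, Silver 4 (sum 12, leaving 3 seats).
Remainders in descending order: Blue 0.9134, Green 0.6909, Gold 0.5829, Red 0.5154, Silver 0.2974.
The surplus seats go to Blue, Green, Gold.
Gold receives 1.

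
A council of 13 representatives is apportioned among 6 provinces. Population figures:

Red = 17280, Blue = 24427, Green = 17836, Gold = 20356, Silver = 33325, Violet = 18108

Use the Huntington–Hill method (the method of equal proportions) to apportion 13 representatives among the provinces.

Red 2; Blue 2; Green 2; Gold 2; Silver 3; Violet 2

With divisor 11096: modified quotas Red 1.557, Blue 2.201, Green 1.607, Gold 1.835, Silver 3.003, Violet 1.632.
Geometric-mean thresholds: Red √(1·2)=1.414, Blue √(2·3)=2.449, Green √(1·2)=1.414, Gold √(1·2)=1.414, Silver √(3·4)=3.464, Violet √(1·2)=1.414.
Each quota rounded against its threshold gives Red 2, Blue 2, Green 2, Gold 2, Silver 3, Violet 2 (total 13).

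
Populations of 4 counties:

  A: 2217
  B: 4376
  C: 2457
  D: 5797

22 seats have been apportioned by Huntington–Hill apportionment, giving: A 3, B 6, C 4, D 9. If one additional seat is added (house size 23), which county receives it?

Priority for the next seat is population ÷ (√(s·(s+1))).
Priorities: A 639.993, B 675.231, C 549.402, D 611.057.
Highest priority: B.

B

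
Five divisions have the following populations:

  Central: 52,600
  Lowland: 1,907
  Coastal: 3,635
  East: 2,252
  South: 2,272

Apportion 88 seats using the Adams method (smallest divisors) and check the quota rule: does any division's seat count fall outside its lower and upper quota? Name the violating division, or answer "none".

Standard quotas: Central 73.865, Lowland 2.678, Coastal 5.105, East 3.162, South 3.191.
Adams allocation: Central 72, Lowland 3, Coastal 5, East 4, South 4.
Central has quota 73.865 (lower 73, upper 74) but receives 72 — outside the quota interval.

Central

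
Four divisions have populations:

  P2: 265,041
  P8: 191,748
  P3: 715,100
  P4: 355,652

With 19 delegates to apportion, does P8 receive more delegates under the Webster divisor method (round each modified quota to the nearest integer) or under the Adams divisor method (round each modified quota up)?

Adams

Webster: P2 3, P8 2, P3 9, P4 5.
Adams: P2 3, P8 3, P3 9, P4 4.
P8 gets 2 under Webster and 3 under Adams.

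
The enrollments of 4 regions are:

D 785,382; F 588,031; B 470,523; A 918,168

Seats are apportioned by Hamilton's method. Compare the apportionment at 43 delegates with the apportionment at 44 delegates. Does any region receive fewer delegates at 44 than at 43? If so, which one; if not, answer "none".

At 43 seats: D 12, F 9, B 8, A 14.
At 44 seats: D 13, F 9, B 7, A 15.
B drops from 8 to 7.

B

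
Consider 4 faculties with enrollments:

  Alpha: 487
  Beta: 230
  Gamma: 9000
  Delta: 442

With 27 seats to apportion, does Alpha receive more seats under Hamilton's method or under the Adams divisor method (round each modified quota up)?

Hamilton: Alpha 1, Beta 1, Gamma 24, Delta 1.
Adams: Alpha 2, Beta 1, Gamma 22, Delta 2.
Alpha gets 1 under Hamilton and 2 under Adams.

Adams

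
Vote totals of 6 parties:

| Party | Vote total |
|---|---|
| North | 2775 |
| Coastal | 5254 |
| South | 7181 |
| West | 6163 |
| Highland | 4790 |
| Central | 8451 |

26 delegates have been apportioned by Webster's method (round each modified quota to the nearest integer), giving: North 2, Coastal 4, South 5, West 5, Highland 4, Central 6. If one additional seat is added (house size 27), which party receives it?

Priority for the next seat is population ÷ (current seats + 0.5).
Priorities: North 1110.000, Coastal 1167.556, South 1305.636, West 1120.545, Highland 1064.444, Central 1300.154.
Highest priority: South.

South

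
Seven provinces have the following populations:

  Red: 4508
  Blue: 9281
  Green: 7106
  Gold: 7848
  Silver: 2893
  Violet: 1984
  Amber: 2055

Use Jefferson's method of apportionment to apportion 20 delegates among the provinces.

Standard divisor 35675/20 ≈ 1783.75; standard quotas: Red 2.527, Blue 5.203, Green 3.984, Gold 4.400, Silver 1.622, Violet 1.112, Amber 1.152.
Rounding down gives 2, 5, 3, 4, 1, 1, 1 = 17 seats, so the divisor must be adjusted.
With modified divisor 1520: modified quotas Red 2.966, Blue 6.106, Green 4.675, Gold 5.163, Silver 1.903, Violet 1.305, Amber 1.352.
Rounding down: Red 2, Blue 6, Green 4, Gold 5, Silver 1, Violet 1, Amber 1 (total 20).

Red 2, Blue 6, Green 4, Gold 5, Silver 1, Violet 1, Amber 1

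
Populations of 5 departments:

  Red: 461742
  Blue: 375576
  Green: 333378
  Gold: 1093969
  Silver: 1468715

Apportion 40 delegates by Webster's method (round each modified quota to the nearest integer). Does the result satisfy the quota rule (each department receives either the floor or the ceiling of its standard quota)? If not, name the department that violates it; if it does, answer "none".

Standard quotas: Red 4.947, Blue 4.024, Green 3.572, Gold 11.721, Silver 15.736.
Webster allocation: Red 5, Blue 4, Green 4, Gold 12, Silver 15.
Every allocation lies between the lower and upper quota.

none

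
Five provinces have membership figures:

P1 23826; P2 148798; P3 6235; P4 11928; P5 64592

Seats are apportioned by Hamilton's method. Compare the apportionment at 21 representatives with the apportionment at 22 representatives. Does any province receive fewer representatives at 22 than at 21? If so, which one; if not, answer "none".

P3

At 21 seats: P1 2, P2 12, P3 1, P4 1, P5 5.
At 22 seats: P1 2, P2 13, P3 0, P4 1, P5 6.
P3 drops from 1 to 0.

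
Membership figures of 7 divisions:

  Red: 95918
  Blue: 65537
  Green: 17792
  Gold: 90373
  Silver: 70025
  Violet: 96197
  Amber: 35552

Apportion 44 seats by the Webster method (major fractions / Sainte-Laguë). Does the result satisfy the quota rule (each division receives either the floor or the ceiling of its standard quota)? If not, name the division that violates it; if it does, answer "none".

Standard quotas: Red 8.953, Blue 6.117, Green 1.661, Gold 8.435, Silver 6.536, Violet 8.979, Amber 3.318.
Webster allocation: Red 9, Blue 6, Green 2, Gold 8, Silver 7, Violet 9, Amber 3.
Every allocation lies between the lower and upper quota.

none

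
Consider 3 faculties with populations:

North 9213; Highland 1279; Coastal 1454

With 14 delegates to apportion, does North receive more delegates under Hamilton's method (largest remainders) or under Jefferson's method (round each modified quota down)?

Hamilton: North 11, Highland 1, Coastal 2.
Jefferson: North 12, Highland 1, Coastal 1.
North gets 11 under Hamilton and 12 under Jefferson.

Jefferson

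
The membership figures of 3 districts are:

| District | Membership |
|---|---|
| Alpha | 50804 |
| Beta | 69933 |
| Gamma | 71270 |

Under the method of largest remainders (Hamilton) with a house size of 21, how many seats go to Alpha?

5

Standard divisor: 192007 ÷ 21 ≈ 9143.19.
Standard quotas: Alpha 5.5565, Beta 7.6486, Gamma 7.7949.
Lower quotas: Alpha 5, Beta 7, Gamma 7 (sum 19, leaving 2 seats).
Remainders in descending order: Gamma 0.7949, Beta 0.6486, Alpha 0.5565.
The surplus seats go to Gamma, Beta.
Alpha receives 5.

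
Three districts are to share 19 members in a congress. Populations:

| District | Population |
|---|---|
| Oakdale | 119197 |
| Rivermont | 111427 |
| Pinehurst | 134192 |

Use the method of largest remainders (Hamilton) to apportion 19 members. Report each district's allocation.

The standard divisor is 364816/19 ≈ 19200.842.
Standard quotas: Oakdale 6.2079, Rivermont 5.8032, Pinehurst 6.9889.
Lower quotas: Oakdale 6, Rivermont 5, Pinehurst 6 (sum 17, leaving 2 seats).
Remainders in descending order: Pinehurst 0.9889, Rivermont 0.8032, Oakdale 0.2079.
Largest remainders: Pinehurst, Rivermont receive the extra seats.

Oakdale: 6; Rivermont: 6; Pinehurst: 7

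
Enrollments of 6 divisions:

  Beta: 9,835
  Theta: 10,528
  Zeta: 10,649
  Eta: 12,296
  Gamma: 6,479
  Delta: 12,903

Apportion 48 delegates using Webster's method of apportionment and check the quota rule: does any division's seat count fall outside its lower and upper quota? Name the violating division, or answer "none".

none

Standard quotas: Beta 7.530, Theta 8.061, Zeta 8.154, Eta 9.415, Gamma 4.961, Delta 9.879.
Webster allocation: Beta 8, Theta 8, Zeta 8, Eta 9, Gamma 5, Delta 10.
Every allocation lies between the lower and upper quota.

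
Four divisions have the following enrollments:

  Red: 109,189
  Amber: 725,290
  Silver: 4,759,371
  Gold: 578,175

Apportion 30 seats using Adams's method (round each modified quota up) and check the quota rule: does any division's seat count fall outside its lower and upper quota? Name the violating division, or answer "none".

Silver

Standard quotas: Red 0.531, Amber 3.525, Silver 23.134, Gold 2.810.
Adams allocation: Red 1, Amber 4, Silver 22, Gold 3.
Silver has quota 23.134 (lower 23, upper 24) but receives 22 — outside the quota interval.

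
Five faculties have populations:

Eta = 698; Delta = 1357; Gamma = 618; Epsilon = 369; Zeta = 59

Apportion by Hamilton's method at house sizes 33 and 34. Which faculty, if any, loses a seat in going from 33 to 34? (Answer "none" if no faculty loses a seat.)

Zeta

At 33 seats: Eta 7, Delta 14, Gamma 7, Epsilon 4, Zeta 1.
At 34 seats: Eta 8, Delta 15, Gamma 7, Epsilon 4, Zeta 0.
Zeta drops from 1 to 0.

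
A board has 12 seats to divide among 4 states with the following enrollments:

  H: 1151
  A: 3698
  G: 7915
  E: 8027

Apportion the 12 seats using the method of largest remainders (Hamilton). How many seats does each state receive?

The standard divisor is 20791/12 ≈ 1732.583.
Standard quotas: H 0.6643, A 2.1344, G 4.5683, E 4.6330.
Lower quotas: H 0, A 2, G 4, E 4 (sum 10, leaving 2 seats).
Remainders in descending order: H 0.6643, E 0.6330, G 0.5683, A 0.1344.
Largest remainders: H, E receive the extra seats.

H: 1, A: 2, G: 4, E: 5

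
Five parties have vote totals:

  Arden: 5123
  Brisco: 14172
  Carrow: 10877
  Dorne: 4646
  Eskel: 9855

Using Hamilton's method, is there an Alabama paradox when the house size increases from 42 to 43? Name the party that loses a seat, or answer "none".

At 42 seats: Arden 5, Brisco 13, Carrow 10, Dorne 5, Eskel 9.
At 43 seats: Arden 5, Brisco 14, Carrow 10, Dorne 4, Eskel 10.
Dorne drops from 5 to 4.

Dorne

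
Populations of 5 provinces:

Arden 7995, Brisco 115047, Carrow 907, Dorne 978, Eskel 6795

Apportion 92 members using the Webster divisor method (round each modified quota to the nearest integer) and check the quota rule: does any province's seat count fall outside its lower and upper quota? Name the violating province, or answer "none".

Standard quotas: Arden 5.584, Brisco 80.354, Carrow 0.633, Dorne 0.683, Eskel 4.746.
Webster allocation: Arden 6, Brisco 79, Carrow 1, Dorne 1, Eskel 5.
Brisco has quota 80.354 (lower 80, upper 81) but receives 79 — outside the quota interval.

Brisco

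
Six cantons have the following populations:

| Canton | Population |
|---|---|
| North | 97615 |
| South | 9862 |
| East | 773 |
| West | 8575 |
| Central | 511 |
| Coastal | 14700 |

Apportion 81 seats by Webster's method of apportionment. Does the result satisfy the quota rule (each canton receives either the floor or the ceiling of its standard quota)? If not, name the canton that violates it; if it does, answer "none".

North

Standard quotas: North 59.884, South 6.050, East 0.474, West 5.260, Central 0.313, Coastal 9.018.
Webster allocation: North 61, South 6, East 0, West 5, Central 0, Coastal 9.
North has quota 59.884 (lower 59, upper 60) but receives 61 — outside the quota interval.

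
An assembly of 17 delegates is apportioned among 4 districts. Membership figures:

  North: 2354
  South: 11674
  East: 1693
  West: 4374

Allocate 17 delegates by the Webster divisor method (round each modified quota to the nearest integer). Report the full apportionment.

North 2, South 10, East 1, West 4

Standard divisor 20095/17 ≈ 1182.059; standard quotas: North 1.991, South 9.876, East 1.432, West 3.700.
Rounding to the nearest integer gives North 2, South 10, East 1, West 4 — total 17, matching the house size, so no adjustment is needed.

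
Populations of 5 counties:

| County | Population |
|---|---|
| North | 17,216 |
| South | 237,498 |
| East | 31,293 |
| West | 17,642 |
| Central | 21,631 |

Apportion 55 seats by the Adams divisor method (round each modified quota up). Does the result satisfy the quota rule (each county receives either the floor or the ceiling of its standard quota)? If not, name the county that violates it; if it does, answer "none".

South

Standard quotas: North 2.911, South 40.157, East 5.291, West 2.983, Central 3.657.
Adams allocation: North 3, South 39, East 6, West 3, Central 4.
South has quota 40.157 (lower 40, upper 41) but receives 39 — outside the quota interval.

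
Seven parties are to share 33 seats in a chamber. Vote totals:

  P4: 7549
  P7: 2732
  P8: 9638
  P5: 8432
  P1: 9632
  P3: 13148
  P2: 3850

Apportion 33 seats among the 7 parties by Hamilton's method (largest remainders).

Total 54981; standard divisor 54981/33 ≈ 1666.091.
Standard quotas: P4 4.5310, P7 1.6398, P8 5.7848, P5 5.0609, P1 5.7812, P3 7.8915, P2 2.3108.
Lower quotas: P4 4, P7 1, P8 5, P5 5, P1 5, P3 7, P2 2 (sum 29, leaving 4 seats).
Remainders in descending order: P3 0.8915, P8 0.7848, P1 0.7812, P7 0.6398, P4 0.5310, P2 0.3108, P5 0.0609.
Largest remainders: P3, P8, P1, P7 receive the extra seats.

P4 4; P7 2; P8 6; P5 5; P1 6; P3 8; P2 2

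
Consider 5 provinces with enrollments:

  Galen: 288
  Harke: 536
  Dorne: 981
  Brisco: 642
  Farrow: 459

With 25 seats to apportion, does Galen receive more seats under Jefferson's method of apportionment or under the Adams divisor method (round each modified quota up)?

Jefferson: Galen 2, Harke 5, Dorne 9, Brisco 5, Farrow 4.
Adams: Galen 3, Harke 5, Dorne 8, Brisco 5, Farrow 4.
Galen gets 2 under Jefferson and 3 under Adams.

Adams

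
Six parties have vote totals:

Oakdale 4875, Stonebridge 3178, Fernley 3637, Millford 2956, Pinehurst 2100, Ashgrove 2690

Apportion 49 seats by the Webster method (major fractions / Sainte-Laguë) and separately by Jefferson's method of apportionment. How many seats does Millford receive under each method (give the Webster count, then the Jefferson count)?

Webster: Oakdale 12, Stonebridge 8, Fernley 9, Millford 8, Pinehurst 5, Ashgrove 7.
Jefferson: Oakdale 13, Stonebridge 8, Fernley 9, Millford 7, Pinehurst 5, Ashgrove 7.
Millford gets 8 under Webster and 7 under Jefferson.

8 and 7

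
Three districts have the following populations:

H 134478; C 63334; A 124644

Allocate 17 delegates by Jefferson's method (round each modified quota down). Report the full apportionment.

H=7, C=3, A=7

Standard divisor 322456/17 ≈ 18968; standard quotas: H 7.090, C 3.339, A 6.571.
Rounding down gives 7, 3, 6 = 16 seats, so the divisor must be adjusted.
With modified divisor 17300: modified quotas H 7.773, C 3.661, A 7.205.
Rounding down: H 7, C 3, A 7 (total 17).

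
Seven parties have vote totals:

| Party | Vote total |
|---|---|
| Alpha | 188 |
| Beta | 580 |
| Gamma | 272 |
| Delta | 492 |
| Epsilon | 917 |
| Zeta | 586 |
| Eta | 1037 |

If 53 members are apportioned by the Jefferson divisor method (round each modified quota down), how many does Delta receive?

Standard divisor 4072/53 ≈ 76.83; standard quotas: Alpha 2.447, Beta 7.549, Gamma 3.540, Delta 6.404, Epsilon 11.935, Zeta 7.627, Eta 13.497.
Rounding down gives 2, 7, 3, 6, 11, 7, 13 = 49 seats, so the divisor must be adjusted.
With modified divisor 72: modified quotas Alpha 2.611, Beta 8.056, Gamma 3.778, Delta 6.833, Epsilon 12.736, Zeta 8.139, Eta 14.403.
Rounding down: Alpha 2, Beta 8, Gamma 3, Delta 6, Epsilon 12, Zeta 8, Eta 14 (total 53).
Delta receives 6.

6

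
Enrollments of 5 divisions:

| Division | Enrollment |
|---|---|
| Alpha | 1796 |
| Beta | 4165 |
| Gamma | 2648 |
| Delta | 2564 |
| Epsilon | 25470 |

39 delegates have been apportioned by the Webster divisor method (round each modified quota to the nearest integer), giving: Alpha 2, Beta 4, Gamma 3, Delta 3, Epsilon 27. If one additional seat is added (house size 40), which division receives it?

Epsilon

Priority for the next seat is population ÷ (current seats + 0.5).
Priorities: Alpha 718.400, Beta 925.556, Gamma 756.571, Delta 732.571, Epsilon 926.182.
Highest priority: Epsilon.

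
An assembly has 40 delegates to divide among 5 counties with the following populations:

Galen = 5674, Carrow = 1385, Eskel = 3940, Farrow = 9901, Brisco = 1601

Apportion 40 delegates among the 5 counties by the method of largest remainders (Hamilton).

Galen=10, Carrow=2, Eskel=7, Farrow=18, Brisco=3

The standard divisor is 22501/40 ≈ 562.525.
Standard quotas: Galen 10.0867, Carrow 2.4621, Eskel 7.0041, Farrow 17.6010, Brisco 2.8461.
Lower quotas: Galen 10, Carrow 2, Eskel 7, Farrow 17, Brisco 2 (sum 38, leaving 2 seats).
Remainders in descending order: Brisco 0.8461, Farrow 0.6010, Carrow 0.4621, Galen 0.0867, Eskel 0.0041.
Largest remainders: Brisco, Farrow receive the extra seats.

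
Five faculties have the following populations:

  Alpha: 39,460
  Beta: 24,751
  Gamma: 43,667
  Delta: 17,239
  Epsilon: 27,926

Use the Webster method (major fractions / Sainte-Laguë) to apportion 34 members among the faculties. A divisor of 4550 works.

Alpha 9, Beta 5, Gamma 10, Delta 4, Epsilon 6

With modified divisor 4550: modified quotas Alpha 8.673, Beta 5.440, Gamma 9.597, Delta 3.789, Epsilon 6.138.
Rounding to the nearest integer: Alpha 9, Beta 5, Gamma 10, Delta 4, Epsilon 6 (total 34).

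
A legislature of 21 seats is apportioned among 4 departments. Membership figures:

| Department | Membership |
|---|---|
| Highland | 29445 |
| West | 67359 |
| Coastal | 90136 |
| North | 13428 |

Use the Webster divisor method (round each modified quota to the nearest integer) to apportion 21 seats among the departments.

Standard divisor 200368/21 ≈ 9541.333; standard quotas: Highland 3.086, West 7.060, Coastal 9.447, North 1.407.
Rounding to the nearest integer gives 3, 7, 9, 1 = 20 seats, so the divisor must be adjusted.
With modified divisor 9200: modified quotas Highland 3.201, West 7.322, Coastal 9.797, North 1.460.
Rounding to the nearest integer: Highland 3, West 7, Coastal 10, North 1 (total 21).

Highland=3; West=7; Coastal=10; North=1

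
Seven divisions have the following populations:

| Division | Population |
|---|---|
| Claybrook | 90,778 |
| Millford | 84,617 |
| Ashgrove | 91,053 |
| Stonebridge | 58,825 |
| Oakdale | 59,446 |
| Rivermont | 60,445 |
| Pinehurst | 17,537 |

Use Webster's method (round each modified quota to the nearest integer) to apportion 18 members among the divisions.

Standard divisor 462701/18 ≈ 25705.611; standard quotas: Claybrook 3.531, Millford 3.292, Ashgrove 3.542, Stonebridge 2.288, Oakdale 2.313, Rivermont 2.351, Pinehurst 0.682.
Rounding to the nearest integer gives Claybrook 4, Millford 3, Ashgrove 4, Stonebridge 2, Oakdale 2, Rivermont 2, Pinehurst 1 — total 18, matching the house size, so no adjustment is needed.

Claybrook 4, Millford 3, Ashgrove 4, Stonebridge 2, Oakdale 2, Rivermont 2, Pinehurst 1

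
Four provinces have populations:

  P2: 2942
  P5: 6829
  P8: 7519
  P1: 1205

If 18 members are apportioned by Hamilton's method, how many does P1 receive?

Standard divisor: 18495 ÷ 18 ≈ 1027.5.
Standard quotas: P2 2.8633, P5 6.6462, P8 7.3178, P1 1.1727.
Lower quotas: P2 2, P5 6, P8 7, P1 1 (sum 16, leaving 2 seats).
Remainders in descending order: P2 0.8633, P5 0.6462, P8 0.3178, P1 0.1727.
The surplus seats go to P2, P5.
P1 receives 1.

1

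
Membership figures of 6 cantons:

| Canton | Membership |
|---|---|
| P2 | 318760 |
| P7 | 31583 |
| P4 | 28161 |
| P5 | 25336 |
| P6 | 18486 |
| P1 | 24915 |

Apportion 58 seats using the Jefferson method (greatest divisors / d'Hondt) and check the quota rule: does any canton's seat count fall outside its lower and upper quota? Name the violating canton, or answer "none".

P2

Standard quotas: P2 41.338, P7 4.096, P4 3.652, P5 3.286, P6 2.397, P1 3.231.
Jefferson allocation: P2 43, P7 4, P4 3, P5 3, P6 2, P1 3.
P2 has quota 41.338 (lower 41, upper 42) but receives 43 — outside the quota interval.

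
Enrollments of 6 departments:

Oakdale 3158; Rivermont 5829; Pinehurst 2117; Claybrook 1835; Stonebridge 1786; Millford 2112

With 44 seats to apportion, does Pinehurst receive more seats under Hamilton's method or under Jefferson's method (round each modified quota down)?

Hamilton: Oakdale 8, Rivermont 15, Pinehurst 6, Claybrook 5, Stonebridge 5, Millford 5.
Jefferson: Oakdale 8, Rivermont 16, Pinehurst 5, Claybrook 5, Stonebridge 5, Millford 5.
Pinehurst gets 6 under Hamilton and 5 under Jefferson.

Hamilton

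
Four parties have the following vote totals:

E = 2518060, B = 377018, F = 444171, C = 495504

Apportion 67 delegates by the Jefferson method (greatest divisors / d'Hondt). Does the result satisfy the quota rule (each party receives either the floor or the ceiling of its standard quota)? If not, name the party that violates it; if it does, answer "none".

E

Standard quotas: E 43.995, B 6.587, F 7.760, C 8.657.
Jefferson allocation: E 45, B 6, F 8, C 8.
E has quota 43.995 (lower 43, upper 44) but receives 45 — outside the quota interval.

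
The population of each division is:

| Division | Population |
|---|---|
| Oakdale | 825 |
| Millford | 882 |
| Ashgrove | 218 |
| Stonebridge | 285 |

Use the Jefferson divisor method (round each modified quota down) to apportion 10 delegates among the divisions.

Standard divisor 2210/10 ≈ 221; standard quotas: Oakdale 3.733, Millford 3.991, Ashgrove 0.986, Stonebridge 1.290.
Rounding down gives 3, 3, 0, 1 = 7 seats, so the divisor must be adjusted.
With modified divisor 200: modified quotas Oakdale 4.125, Millford 4.410, Ashgrove 1.090, Stonebridge 1.425.
Rounding down: Oakdale 4, Millford 4, Ashgrove 1, Stonebridge 1 (total 10).

Oakdale=4; Millford=4; Ashgrove=1; Stonebridge=1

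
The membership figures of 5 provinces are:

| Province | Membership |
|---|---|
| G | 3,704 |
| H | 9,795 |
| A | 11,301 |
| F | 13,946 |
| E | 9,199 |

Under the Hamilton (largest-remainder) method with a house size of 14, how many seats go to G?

Standard divisor: 47945 ÷ 14 ≈ 3424.643.
Standard quotas: G 1.0816, H 2.8602, A 3.2999, F 4.0722, E 2.6861.
Lower quotas: G 1, H 2, A 3, F 4, E 2 (sum 12, leaving 2 seats).
Remainders in descending order: H 0.8602, E 0.6861, A 0.2999, G 0.0816, F 0.0722.
The surplus seats go to H, E.
G receives 1.

1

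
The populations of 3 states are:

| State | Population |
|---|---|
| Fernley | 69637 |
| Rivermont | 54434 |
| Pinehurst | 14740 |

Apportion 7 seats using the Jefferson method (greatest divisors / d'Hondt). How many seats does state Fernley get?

4

Standard divisor 138811/7 ≈ 19830.143; standard quotas: Fernley 3.512, Rivermont 2.745, Pinehurst 0.743.
Rounding down gives 3, 2, 0 = 5 seats, so the divisor must be adjusted.
With modified divisor 16100: modified quotas Fernley 4.325, Rivermont 3.381, Pinehurst 0.916.
Rounding down: Fernley 4, Rivermont 3, Pinehurst 0 (total 7).
Fernley receives 4.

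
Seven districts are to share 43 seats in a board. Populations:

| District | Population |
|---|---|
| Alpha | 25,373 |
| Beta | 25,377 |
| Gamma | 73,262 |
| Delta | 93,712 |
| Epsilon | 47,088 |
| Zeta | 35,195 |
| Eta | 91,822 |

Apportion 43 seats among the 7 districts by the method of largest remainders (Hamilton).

Alpha 3, Beta 3, Gamma 8, Delta 10, Epsilon 5, Zeta 4, Eta 10

Standard divisor: 391829 ÷ 43 ≈ 9112.302.
Standard quotas: Alpha 2.7845, Beta 2.7849, Gamma 8.0399, Delta 10.2841, Epsilon 5.1675, Zeta 3.8624, Eta 10.0767.
Lower quotas: Alpha 2, Beta 2, Gamma 8, Delta 10, Epsilon 5, Zeta 3, Eta 10 (sum 40, leaving 3 seats).
Remainders in descending order: Zeta 0.8624, Beta 0.7849, Alpha 0.7845, Delta 0.2841, Epsilon 0.1675, Eta 0.0767, Gamma 0.0399.
Largest remainders: Zeta, Beta, Alpha receive the extra seats.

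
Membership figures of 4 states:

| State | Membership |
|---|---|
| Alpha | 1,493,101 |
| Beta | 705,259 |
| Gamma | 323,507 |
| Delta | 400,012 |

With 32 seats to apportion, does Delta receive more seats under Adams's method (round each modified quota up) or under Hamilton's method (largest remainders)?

Adams: Alpha 15, Beta 8, Gamma 4, Delta 5.
Hamilton: Alpha 16, Beta 8, Gamma 4, Delta 4.
Delta gets 5 under Adams and 4 under Hamilton.

Adams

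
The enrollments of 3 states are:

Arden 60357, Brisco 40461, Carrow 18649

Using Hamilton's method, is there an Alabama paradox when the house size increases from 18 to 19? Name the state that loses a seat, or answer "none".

none

At 18 seats: Arden 9, Brisco 6, Carrow 3.
At 19 seats: Arden 10, Brisco 6, Carrow 3.
No state's allocation decreased.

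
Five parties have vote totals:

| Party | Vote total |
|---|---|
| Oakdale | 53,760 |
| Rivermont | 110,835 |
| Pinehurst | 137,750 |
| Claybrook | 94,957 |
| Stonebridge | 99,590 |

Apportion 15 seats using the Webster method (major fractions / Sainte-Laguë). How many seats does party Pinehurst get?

Standard divisor 496892/15 ≈ 33126.133; standard quotas: Oakdale 1.623, Rivermont 3.346, Pinehurst 4.158, Claybrook 2.867, Stonebridge 3.006.
Rounding to the nearest integer gives Oakdale 2, Rivermont 3, Pinehurst 4, Claybrook 3, Stonebridge 3 — total 15, matching the house size, so no adjustment is needed.
Pinehurst receives 4.

4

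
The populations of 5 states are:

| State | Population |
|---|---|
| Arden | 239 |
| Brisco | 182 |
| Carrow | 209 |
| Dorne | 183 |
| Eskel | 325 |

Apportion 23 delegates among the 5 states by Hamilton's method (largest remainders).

The standard divisor is 1138/23 ≈ 49.478.
Standard quotas: Arden 4.830, Brisco 3.678, Carrow 4.224, Dorne 3.699, Eskel 6.569.
Lower quotas: Arden 4, Brisco 3, Carrow 4, Dorne 3, Eskel 6 (sum 20, leaving 3 seats).
Remainders in descending order: Arden 0.830, Dorne 0.699, Brisco 0.678, Eskel 0.569, Carrow 0.224.
The surplus seats go to Arden, Dorne, Brisco.

Arden 5, Brisco 4, Carrow 4, Dorne 4, Eskel 6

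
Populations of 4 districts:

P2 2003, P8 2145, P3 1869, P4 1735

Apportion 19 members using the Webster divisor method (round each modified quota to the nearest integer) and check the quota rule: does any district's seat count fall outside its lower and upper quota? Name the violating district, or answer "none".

none

Standard quotas: P2 4.909, P8 5.257, P3 4.581, P4 4.252.
Webster allocation: P2 5, P8 5, P3 5, P4 4.
Every allocation lies between the lower and upper quota.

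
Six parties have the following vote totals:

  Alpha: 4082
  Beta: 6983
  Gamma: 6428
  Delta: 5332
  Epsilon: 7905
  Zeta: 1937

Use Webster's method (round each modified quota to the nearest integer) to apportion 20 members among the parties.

Alpha 3, Beta 4, Gamma 4, Delta 3, Epsilon 5, Zeta 1

Standard divisor 32667/20 ≈ 1633.35; standard quotas: Alpha 2.499, Beta 4.275, Gamma 3.935, Delta 3.264, Epsilon 4.840, Zeta 1.186.
Rounding to the nearest integer gives 2, 4, 4, 3, 5, 1 = 19 seats, so the divisor must be adjusted.
With modified divisor 1600: modified quotas Alpha 2.551, Beta 4.364, Gamma 4.018, Delta 3.333, Epsilon 4.941, Zeta 1.211.
Rounding to the nearest integer: Alpha 3, Beta 4, Gamma 4, Delta 3, Epsilon 5, Zeta 1 (total 20).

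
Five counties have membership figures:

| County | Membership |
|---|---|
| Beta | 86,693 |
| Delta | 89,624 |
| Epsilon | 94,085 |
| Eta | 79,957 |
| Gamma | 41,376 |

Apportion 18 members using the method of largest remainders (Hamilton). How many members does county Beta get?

4

Total 391735; standard divisor 391735/18 ≈ 21763.056.
Standard quotas: Beta 3.9835, Delta 4.1182, Epsilon 4.3232, Eta 3.6740, Gamma 1.9012.
Lower quotas: Beta 3, Delta 4, Epsilon 4, Eta 3, Gamma 1 (sum 15, leaving 3 seats).
Remainders in descending order: Beta 0.9835, Gamma 0.9012, Eta 0.6740, Epsilon 0.3232, Delta 0.1182.
Largest remainders: Beta, Gamma, Eta receive the extra seats.
Beta receives 4.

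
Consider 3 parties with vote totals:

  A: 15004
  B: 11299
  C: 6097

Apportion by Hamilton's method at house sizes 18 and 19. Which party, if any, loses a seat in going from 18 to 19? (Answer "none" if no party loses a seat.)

At 18 seats: A 8, B 6, C 4.
At 19 seats: A 9, B 7, C 3.
C drops from 4 to 3.

C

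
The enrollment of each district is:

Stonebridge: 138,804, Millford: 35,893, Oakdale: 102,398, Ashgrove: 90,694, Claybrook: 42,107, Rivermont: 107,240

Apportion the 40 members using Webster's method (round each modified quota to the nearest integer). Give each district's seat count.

Standard divisor 517136/40 ≈ 12928.4; standard quotas: Stonebridge 10.736, Millford 2.776, Oakdale 7.920, Ashgrove 7.015, Claybrook 3.257, Rivermont 8.295.
Rounding to the nearest integer gives Stonebridge 11, Millford 3, Oakdale 8, Ashgrove 7, Claybrook 3, Rivermont 8 — total 40, matching the house size, so no adjustment is needed.

Stonebridge=11; Millford=3; Oakdale=8; Ashgrove=7; Claybrook=3; Rivermont=8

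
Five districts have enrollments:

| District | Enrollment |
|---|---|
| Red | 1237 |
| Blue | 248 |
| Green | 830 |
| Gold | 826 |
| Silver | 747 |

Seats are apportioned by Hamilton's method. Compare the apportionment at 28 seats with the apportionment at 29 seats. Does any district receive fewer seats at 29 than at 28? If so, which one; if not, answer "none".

At 28 seats: Red 9, Blue 2, Green 6, Gold 6, Silver 5.
At 29 seats: Red 9, Blue 2, Green 6, Gold 6, Silver 6.
No district's allocation decreased.

none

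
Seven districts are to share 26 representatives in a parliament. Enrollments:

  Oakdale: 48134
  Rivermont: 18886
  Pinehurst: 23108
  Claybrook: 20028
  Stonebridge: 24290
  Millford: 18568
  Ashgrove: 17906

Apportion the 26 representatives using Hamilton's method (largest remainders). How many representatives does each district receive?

The standard divisor is 170920/26 ≈ 6573.846.
Standard quotas: Oakdale 7.3220, Rivermont 2.8729, Pinehurst 3.5151, Claybrook 3.0466, Stonebridge 3.6949, Millford 2.8245, Ashgrove 2.7238.
Lower quotas: Oakdale 7, Rivermont 2, Pinehurst 3, Claybrook 3, Stonebridge 3, Millford 2, Ashgrove 2 (sum 22, leaving 4 seats).
Remainders in descending order: Rivermont 0.8729, Millford 0.8245, Ashgrove 0.7238, Stonebridge 0.6949, Pinehurst 0.5151, Oakdale 0.3220, Claybrook 0.0466.
Largest remainders: Rivermont, Millford, Ashgrove, Stonebridge receive the extra seats.

Oakdale 7, Rivermont 3, Pinehurst 3, Claybrook 3, Stonebridge 4, Millford 3, Ashgrove 3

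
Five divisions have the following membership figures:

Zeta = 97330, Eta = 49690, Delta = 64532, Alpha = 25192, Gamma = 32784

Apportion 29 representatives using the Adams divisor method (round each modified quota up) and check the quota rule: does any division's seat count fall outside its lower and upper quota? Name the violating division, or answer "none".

Standard quotas: Zeta 10.472, Eta 5.346, Delta 6.943, Alpha 2.711, Gamma 3.527.
Adams allocation: Zeta 10, Eta 5, Delta 7, Alpha 3, Gamma 4.
Every allocation lies between the lower and upper quota.

none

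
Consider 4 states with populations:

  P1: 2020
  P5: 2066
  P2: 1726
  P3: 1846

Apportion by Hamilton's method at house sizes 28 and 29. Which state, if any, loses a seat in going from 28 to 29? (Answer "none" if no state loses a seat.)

none

At 28 seats: P1 7, P5 8, P2 6, P3 7.
At 29 seats: P1 8, P5 8, P2 6, P3 7.
No state's allocation decreased.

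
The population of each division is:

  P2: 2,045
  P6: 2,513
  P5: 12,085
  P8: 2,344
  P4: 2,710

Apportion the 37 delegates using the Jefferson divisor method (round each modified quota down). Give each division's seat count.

Standard divisor 21697/37 ≈ 586.405; standard quotas: P2 3.487, P6 4.285, P5 20.609, P8 3.997, P4 4.621.
Rounding down gives 3, 4, 20, 3, 4 = 34 seats, so the divisor must be adjusted.
With modified divisor 546: modified quotas P2 3.745, P6 4.603, P5 22.134, P8 4.293, P4 4.963.
Rounding down: P2 3, P6 4, P5 22, P8 4, P4 4 (total 37).

P2 3, P6 4, P5 22, P8 4, P4 4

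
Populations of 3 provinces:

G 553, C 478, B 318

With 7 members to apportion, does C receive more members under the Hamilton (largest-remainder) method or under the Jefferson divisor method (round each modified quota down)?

Jefferson

Hamilton: G 3, C 2, B 2.
Jefferson: G 3, C 3, B 1.
C gets 2 under Hamilton and 3 under Jefferson.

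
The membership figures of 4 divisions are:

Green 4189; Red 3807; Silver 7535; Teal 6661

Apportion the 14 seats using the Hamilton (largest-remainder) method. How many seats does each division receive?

The standard divisor is 22192/14 ≈ 1585.143.
Standard quotas: Green 2.6427, Red 2.4017, Silver 4.7535, Teal 4.2021.
Lower quotas: Green 2, Red 2, Silver 4, Teal 4 (sum 12, leaving 2 seats).
Remainders in descending order: Silver 0.7535, Green 0.6427, Red 0.4017, Teal 0.2021.
The surplus seats go to Silver, Green.

Green 3, Red 2, Silver 5, Teal 4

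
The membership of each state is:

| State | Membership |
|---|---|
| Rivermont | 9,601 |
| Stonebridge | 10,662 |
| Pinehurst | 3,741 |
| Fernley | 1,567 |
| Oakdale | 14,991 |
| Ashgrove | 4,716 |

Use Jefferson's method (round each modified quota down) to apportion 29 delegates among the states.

Rivermont 6, Stonebridge 7, Pinehurst 2, Fernley 1, Oakdale 10, Ashgrove 3

Standard divisor 45278/29 ≈ 1561.31; standard quotas: Rivermont 6.149, Stonebridge 6.829, Pinehurst 2.396, Fernley 1.004, Oakdale 9.602, Ashgrove 3.021.
Rounding down gives 6, 6, 2, 1, 9, 3 = 27 seats, so the divisor must be adjusted.
With modified divisor 1400: modified quotas Rivermont 6.858, Stonebridge 7.616, Pinehurst 2.672, Fernley 1.119, Oakdale 10.708, Ashgrove 3.369.
Rounding down: Rivermont 6, Stonebridge 7, Pinehurst 2, Fernley 1, Oakdale 10, Ashgrove 3 (total 29).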